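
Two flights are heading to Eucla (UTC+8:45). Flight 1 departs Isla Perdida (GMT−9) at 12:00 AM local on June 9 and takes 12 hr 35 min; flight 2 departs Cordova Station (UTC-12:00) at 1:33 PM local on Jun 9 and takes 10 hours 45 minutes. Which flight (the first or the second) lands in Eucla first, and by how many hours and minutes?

the first, by 14 hours 43 minutes

Flight 1 in UTC: 12:00 AM + 9:00 = 9:00 AM on Jun 9.
+12 hours 35 minutes → arrive 9:35 PM UTC on Jun 9.
Flight 2 in UTC: 1:33 PM + 12:00 = 1:33 AM on Jun 10.
+10 hours 45 minutes → arrive 12:18 PM UTC on Jun 10.
Flight 1 lands earlier by 14 hours 43 minutes.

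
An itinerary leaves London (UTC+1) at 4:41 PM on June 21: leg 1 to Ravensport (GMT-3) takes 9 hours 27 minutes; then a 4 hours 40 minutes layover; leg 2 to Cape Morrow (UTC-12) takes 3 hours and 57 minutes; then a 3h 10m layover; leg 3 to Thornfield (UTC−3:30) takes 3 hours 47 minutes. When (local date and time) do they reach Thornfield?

1:12 PM on June 22

Convert departure to UTC: 4:41 PM − 1:00 = 3:41 PM UTC on Jun 21.
Add 9 hours and 27 minutes leg 1 → 1:08 AM UTC (Jun 22).
Add 4 hours 40 minutes layover in Ravensport → 5:48 AM UTC.
Add 3 hours 57 minutes leg 2 → 9:45 AM UTC.
Add 3 hours and 10 minutes layover in Cape Morrow → 12:55 PM UTC.
Add 3 hours 47 minutes leg 3 → 4:42 PM UTC.
Thornfield is UTC−3:30, so local arrival = 4:42 PM − 3:30 = 1:12 PM on Jun 22.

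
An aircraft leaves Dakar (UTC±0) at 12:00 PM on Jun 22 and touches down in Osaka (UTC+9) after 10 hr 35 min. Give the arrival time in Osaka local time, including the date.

Dakar is at UTC+0, so departure is already 12:00 PM UTC on Jun 22.
Add 10 hours and 35 minutes travel time → 10:35 PM UTC.
Osaka is UTC+9:00, so local arrival = 10:35 PM + 9:00 = 7:35 AM on Jun 23.

7:35 AM on Jun 23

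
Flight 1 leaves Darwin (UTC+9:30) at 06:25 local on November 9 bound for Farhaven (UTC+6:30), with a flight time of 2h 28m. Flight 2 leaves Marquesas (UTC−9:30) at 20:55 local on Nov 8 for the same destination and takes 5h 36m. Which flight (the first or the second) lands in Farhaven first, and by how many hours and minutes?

Flight 1 in UTC: 06:25 − 9:30 = 20:55 on Nov 8.
+2 hours and 28 minutes → arrive 23:23 UTC on Nov 8.
Flight 2 in UTC: 20:55 + 9:30 = 06:25 on Nov 9.
+5 hours and 36 minutes → arrive 12:01 UTC on Nov 9.
Flight 1 lands earlier by 12 hours 38 minutes.

the first, by 12 hours 38 minutes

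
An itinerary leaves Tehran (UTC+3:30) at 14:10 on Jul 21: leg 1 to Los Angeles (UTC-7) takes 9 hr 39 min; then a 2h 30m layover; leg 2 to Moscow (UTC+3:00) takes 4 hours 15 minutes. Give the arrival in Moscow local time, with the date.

Convert departure to UTC: 14:10 − 3:30 = 10:40 UTC on Jul 21.
Add 9 hours 39 minutes leg 1 → 20:19 UTC.
Add 2 hours and 30 minutes layover in Los Angeles → 22:49 UTC.
Add 4 hours 15 minutes leg 2 → 03:04 UTC (Jul 22).
Moscow is UTC+3:00, so local arrival = 03:04 + 3:00 = 06:04 on Jul 22.

06:04 on Jul 22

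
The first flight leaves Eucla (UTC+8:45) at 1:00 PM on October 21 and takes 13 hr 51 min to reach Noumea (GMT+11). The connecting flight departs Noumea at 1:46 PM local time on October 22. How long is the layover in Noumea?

Convert departure to UTC: 1:00 PM − 8:45 = 4:15 AM UTC on Oct 21.
Add 13 hours 51 minutes flight time → 6:06 PM UTC.
Noumea is UTC+11:00, so local arrival = 6:06 PM + 11:00 = 5:06 AM on Oct 22.
Layover = 1:46 PM − 5:06 AM = 8 hours 40 minutes.

8 hours 40 minutes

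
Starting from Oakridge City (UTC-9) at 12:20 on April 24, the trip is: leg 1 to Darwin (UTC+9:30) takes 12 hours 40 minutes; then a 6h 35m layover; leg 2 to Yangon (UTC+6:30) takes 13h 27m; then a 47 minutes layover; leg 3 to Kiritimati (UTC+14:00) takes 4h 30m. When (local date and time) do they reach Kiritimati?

01:19 on Apr 27

Convert departure to UTC: 12:20 + 9:00 = 21:20 UTC on Apr 24.
Add 12 hours 40 minutes leg 1 → 10:00 UTC (Apr 25).
Add 6 hours and 35 minutes layover in Darwin → 16:35 UTC.
Add 13 hours 27 minutes leg 2 → 06:02 UTC (Apr 26).
Add 47 minutes layover in Yangon → 06:49 UTC.
Add 4 hours and 30 minutes leg 3 → 11:19 UTC.
Kiritimati is UTC+14:00, so local arrival = 11:19 + 14:00 = 01:19 on Apr 27.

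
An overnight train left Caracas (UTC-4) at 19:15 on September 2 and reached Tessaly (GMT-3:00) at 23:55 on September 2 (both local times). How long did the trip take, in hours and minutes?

Tessaly is 1:00 ahead of Caracas.
Clock-face elapsed time (ignoring zones) is 4 hours 40 minutes.
Actual elapsed = 4 hours 40 minutes − 1:00 = 3 hours 40 minutes.

3 hours 40 minutes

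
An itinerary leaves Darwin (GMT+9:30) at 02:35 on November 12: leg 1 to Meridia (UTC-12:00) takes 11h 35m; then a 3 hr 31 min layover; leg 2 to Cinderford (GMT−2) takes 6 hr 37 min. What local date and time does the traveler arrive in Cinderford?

Convert departure to UTC: 02:35 − 9:30 = 17:05 UTC on Nov 11.
Add 11 hours and 35 minutes leg 1 → 04:40 UTC (Nov 12).
Add 3 hours and 31 minutes layover in Meridia → 08:11 UTC.
Add 6 hours and 37 minutes leg 2 → 14:48 UTC.
Cinderford is UTC−2:00, so local arrival = 14:48 − 2:00 = 12:48 on Nov 12.

12:48 on November 12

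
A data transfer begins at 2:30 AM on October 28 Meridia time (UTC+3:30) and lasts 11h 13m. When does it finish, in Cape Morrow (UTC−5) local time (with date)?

5:13 AM on Oct 28

Cape Morrow is 8:30 behind Meridia.
After 11 hours 13 minutes it is 1:43 PM in Meridia.
Shift by the zone difference: 1:43 PM − 8:30 = 5:13 AM on Oct 28 in Cape Morrow.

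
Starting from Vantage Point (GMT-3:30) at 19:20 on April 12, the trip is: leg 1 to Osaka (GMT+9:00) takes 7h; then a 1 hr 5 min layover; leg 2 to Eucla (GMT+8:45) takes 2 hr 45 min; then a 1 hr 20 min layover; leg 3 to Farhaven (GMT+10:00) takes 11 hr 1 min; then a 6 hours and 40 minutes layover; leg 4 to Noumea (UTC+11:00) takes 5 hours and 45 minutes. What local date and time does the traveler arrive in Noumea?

Convert departure to UTC: 19:20 + 3:30 = 22:50 UTC on Apr 12.
Add 7 hours leg 1 → 05:50 UTC (Apr 13).
Add 1 hour 5 minutes layover in Osaka → 06:55 UTC.
Add 2 hours 45 minutes leg 2 → 09:40 UTC.
Add 1 hour 20 minutes layover in Eucla → 11:00 UTC.
Add 11 hours 1 minute leg 3 → 22:01 UTC.
Add 6 hours 40 minutes layover in Farhaven → 04:41 UTC (Apr 14).
Add 5 hours and 45 minutes leg 4 → 10:26 UTC.
Noumea is UTC+11:00, so local arrival = 10:26 + 11:00 = 21:26 on Apr 14.

21:26 on Apr 14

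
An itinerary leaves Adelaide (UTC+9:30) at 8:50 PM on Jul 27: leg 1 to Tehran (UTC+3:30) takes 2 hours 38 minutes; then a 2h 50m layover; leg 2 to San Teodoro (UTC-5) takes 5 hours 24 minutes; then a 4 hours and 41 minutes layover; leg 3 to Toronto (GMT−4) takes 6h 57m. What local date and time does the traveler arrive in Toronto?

5:50 AM on July 28

Convert departure to UTC: 8:50 PM − 9:30 = 11:20 AM UTC on Jul 27.
Add 2 hours and 38 minutes leg 1 → 1:58 PM UTC.
Add 2 hours and 50 minutes layover in Tehran → 4:48 PM UTC.
Add 5 hours 24 minutes leg 2 → 10:12 PM UTC.
Add 4 hours and 41 minutes layover in San Teodoro → 2:53 AM UTC (Jul 28).
Add 6 hours and 57 minutes leg 3 → 9:50 AM UTC.
Toronto is UTC−4:00, so local arrival = 9:50 AM − 4:00 = 5:50 AM on Jul 28.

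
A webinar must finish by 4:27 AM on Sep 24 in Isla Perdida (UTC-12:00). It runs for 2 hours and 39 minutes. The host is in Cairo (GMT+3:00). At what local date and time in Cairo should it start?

Target end time in UTC: 4:27 AM + 12:00 = 4:27 PM on Sep 24.
Subtract 2 hours 39 minutes → start 1:48 PM UTC on Sep 24.
Cairo is UTC+3:00: 1:48 PM + 3:00 = 4:48 PM on Sep 24.

4:48 PM on September 24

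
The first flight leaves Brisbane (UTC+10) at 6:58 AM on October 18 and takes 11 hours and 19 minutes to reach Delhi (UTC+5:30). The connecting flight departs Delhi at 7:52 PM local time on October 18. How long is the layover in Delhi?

6 hours 5 minutes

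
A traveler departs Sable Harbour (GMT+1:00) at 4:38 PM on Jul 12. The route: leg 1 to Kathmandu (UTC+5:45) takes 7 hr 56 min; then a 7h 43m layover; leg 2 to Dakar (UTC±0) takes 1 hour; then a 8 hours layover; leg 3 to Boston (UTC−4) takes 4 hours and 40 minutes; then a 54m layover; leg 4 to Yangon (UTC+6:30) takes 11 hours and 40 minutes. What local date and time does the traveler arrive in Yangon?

Convert departure to UTC: 4:38 PM − 1:00 = 3:38 PM UTC on Jul 12.
Add 7 hours 56 minutes leg 1 → 11:34 PM UTC.
Add 7 hours 43 minutes layover in Kathmandu → 7:17 AM UTC (Jul 13).
Add 1 hour leg 2 → 8:17 AM UTC.
Add 8 hours layover in Dakar → 4:17 PM UTC.
Add 4 hours 40 minutes leg 3 → 8:57 PM UTC.
Add 54 minutes layover in Boston → 9:51 PM UTC.
Add 11 hours 40 minutes leg 4 → 9:31 AM UTC (Jul 14).
Yangon is UTC+6:30, so local arrival = 9:31 AM + 6:30 = 4:01 PM on Jul 14.

4:01 PM on Jul 14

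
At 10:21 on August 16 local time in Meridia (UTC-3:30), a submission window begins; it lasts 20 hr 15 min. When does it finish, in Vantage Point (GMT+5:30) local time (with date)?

15:36 on August 17

Convert start to UTC: 10:21 + 3:30 = 13:51 UTC on Aug 16.
Add 20 hours 15 minutes duration → 10:06 UTC (Aug 17).
Vantage Point is UTC+5:30, so local end time = 10:06 + 5:30 = 15:36 on Aug 17.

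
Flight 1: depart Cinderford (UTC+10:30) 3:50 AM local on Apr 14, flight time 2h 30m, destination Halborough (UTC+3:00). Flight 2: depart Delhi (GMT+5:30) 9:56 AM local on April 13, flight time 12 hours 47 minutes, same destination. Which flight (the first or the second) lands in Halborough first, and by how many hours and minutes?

the second, by 2 hours 37 minutes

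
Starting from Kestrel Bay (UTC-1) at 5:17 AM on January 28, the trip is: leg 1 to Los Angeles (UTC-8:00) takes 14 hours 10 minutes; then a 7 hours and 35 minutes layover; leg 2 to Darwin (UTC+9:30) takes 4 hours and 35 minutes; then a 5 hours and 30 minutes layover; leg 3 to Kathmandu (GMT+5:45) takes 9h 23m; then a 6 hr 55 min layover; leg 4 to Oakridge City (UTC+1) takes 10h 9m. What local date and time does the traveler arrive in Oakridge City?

Convert departure to UTC: 5:17 AM + 1:00 = 6:17 AM UTC on Jan 28.
Add 14 hours and 10 minutes leg 1 → 8:27 PM UTC.
Add 7 hours and 35 minutes layover in Los Angeles → 4:02 AM UTC (Jan 29).
Add 4 hours and 35 minutes leg 2 → 8:37 AM UTC.
Add 5 hours 30 minutes layover in Darwin → 2:07 PM UTC.
Add 9 hours and 23 minutes leg 3 → 11:30 PM UTC.
Add 6 hours 55 minutes layover in Kathmandu → 6:25 AM UTC (Jan 30).
Add 10 hours and 9 minutes leg 4 → 4:34 PM UTC.
Oakridge City is UTC+1:00, so local arrival = 4:34 PM + 1:00 = 5:34 PM on Jan 30.

5:34 PM on January 30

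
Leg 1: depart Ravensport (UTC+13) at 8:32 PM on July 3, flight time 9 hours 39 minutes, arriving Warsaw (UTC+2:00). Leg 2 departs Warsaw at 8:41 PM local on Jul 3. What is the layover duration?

1 hour 30 minutes

Convert departure to UTC: 8:32 PM − 13:00 = 7:32 AM UTC on Jul 3.
Add 9 hours 39 minutes flight time → 5:11 PM UTC.
Warsaw is UTC+2:00, so local arrival = 5:11 PM + 2:00 = 7:11 PM on Jul 3.
Layover = 8:41 PM − 7:11 PM = 1 hour 30 minutes.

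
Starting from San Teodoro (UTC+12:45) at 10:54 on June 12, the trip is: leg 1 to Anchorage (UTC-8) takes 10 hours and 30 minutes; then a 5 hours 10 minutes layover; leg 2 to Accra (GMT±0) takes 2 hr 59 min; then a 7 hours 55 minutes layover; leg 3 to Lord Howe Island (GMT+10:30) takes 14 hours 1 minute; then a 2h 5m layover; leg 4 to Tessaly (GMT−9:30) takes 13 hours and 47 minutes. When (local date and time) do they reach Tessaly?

Convert departure to UTC: 10:54 − 12:45 = 22:09 UTC on Jun 11.
Add 10 hours and 30 minutes leg 1 → 08:39 UTC (Jun 12).
Add 5 hours 10 minutes layover in Anchorage → 13:49 UTC.
Add 2 hours and 59 minutes leg 2 → 16:48 UTC.
Add 7 hours and 55 minutes layover in Accra → 00:43 UTC (Jun 13).
Add 14 hours 1 minute leg 3 → 14:44 UTC.
Add 2 hours and 5 minutes layover in Lord Howe Island → 16:49 UTC.
Add 13 hours and 47 minutes leg 4 → 06:36 UTC (Jun 14).
Tessaly is UTC−9:30, so local arrival = 06:36 − 9:30 = 21:06 on Jun 13.

21:06 on June 13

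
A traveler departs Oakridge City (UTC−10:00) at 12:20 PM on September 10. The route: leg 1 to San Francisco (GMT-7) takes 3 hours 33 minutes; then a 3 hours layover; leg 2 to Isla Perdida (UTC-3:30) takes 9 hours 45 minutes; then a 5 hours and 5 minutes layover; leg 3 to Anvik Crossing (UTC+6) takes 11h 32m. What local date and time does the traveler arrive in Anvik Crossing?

1:15 PM on September 12

Convert departure to UTC: 12:20 PM + 10:00 = 10:20 PM UTC on Sep 10.
Add 3 hours and 33 minutes leg 1 → 1:53 AM UTC (Sep 11).
Add 3 hours layover in San Francisco → 4:53 AM UTC.
Add 9 hours 45 minutes leg 2 → 2:38 PM UTC.
Add 5 hours and 5 minutes layover in Isla Perdida → 7:43 PM UTC.
Add 11 hours and 32 minutes leg 3 → 7:15 AM UTC (Sep 12).
Anvik Crossing is UTC+6:00, so local arrival = 7:15 AM + 6:00 = 1:15 PM on Sep 12.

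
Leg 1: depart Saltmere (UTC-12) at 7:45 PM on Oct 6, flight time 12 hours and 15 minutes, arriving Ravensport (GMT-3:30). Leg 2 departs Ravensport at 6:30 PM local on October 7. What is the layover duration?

2 hours

Convert departure to UTC: 7:45 PM + 12:00 = 7:45 AM UTC on Oct 7.
Add 12 hours 15 minutes flight time → 8:00 PM UTC.
Ravensport is UTC−3:30, so local arrival = 8:00 PM − 3:30 = 4:30 PM on Oct 7.
Layover = 6:30 PM − 4:30 PM = 2 hours.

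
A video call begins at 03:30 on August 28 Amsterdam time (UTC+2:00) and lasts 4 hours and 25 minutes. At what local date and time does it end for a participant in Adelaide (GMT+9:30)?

Adelaide is 7:30 ahead of Amsterdam.
After 4 hours and 25 minutes it is 07:55 in Amsterdam.
Shift by the zone difference: 07:55 + 7:30 = 15:25 on Aug 28 in Adelaide.

15:25 on August 28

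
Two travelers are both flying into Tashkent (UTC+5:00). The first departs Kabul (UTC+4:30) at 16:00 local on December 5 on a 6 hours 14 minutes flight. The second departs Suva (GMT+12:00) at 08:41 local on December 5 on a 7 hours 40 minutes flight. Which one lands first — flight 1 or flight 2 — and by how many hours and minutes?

Flight 1 in UTC: 16:00 − 4:30 = 11:30 on Dec 5.
+6 hours and 14 minutes → arrive 17:44 UTC on Dec 5.
Flight 2 in UTC: 08:41 − 12:00 = 20:41 on Dec 4.
+7 hours 40 minutes → arrive 04:21 UTC on Dec 5.
Flight 2 lands earlier by 13 hours 23 minutes.

the second, by 13 hours 23 minutes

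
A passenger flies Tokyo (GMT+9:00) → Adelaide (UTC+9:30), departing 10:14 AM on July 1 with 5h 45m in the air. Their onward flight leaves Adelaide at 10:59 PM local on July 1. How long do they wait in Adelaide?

6 hours 30 minutes

Convert departure to UTC: 10:14 AM − 9:00 = 1:14 AM UTC on Jul 1.
Add 5 hours and 45 minutes flight time → 6:59 AM UTC.
Adelaide is UTC+9:30, so local arrival = 6:59 AM + 9:30 = 4:29 PM on Jul 1.
Layover = 10:59 PM − 4:29 PM = 6 hours 30 minutes.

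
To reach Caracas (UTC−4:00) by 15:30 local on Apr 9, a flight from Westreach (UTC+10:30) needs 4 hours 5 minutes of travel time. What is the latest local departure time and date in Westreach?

01:55 on April 10

Target arrival in UTC: 15:30 + 4:00 = 19:30 on Apr 9.
Subtract 4 hours 5 minutes → departure 15:25 UTC on Apr 9.
Westreach is UTC+10:30: 15:25 + 10:30 = 01:55 on Apr 10.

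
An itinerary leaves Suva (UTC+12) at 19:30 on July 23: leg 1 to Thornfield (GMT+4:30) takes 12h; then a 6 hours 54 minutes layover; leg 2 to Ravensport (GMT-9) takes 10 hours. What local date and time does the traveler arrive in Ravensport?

Convert departure to UTC: 19:30 − 12:00 = 07:30 UTC on Jul 23.
Add 12 hours leg 1 → 19:30 UTC.
Add 6 hours and 54 minutes layover in Thornfield → 02:24 UTC (Jul 24).
Add 10 hours leg 2 → 12:24 UTC.
Ravensport is UTC−9:00, so local arrival = 12:24 − 9:00 = 03:24 on Jul 24.

03:24 on July 24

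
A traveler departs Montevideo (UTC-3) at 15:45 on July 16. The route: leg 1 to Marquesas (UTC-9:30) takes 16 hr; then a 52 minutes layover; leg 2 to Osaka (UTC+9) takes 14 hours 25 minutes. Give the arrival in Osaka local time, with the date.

11:02 on Jul 18

Convert departure to UTC: 15:45 + 3:00 = 18:45 UTC on Jul 16.
Add 16 hours leg 1 → 10:45 UTC (Jul 17).
Add 52 minutes layover in Marquesas → 11:37 UTC.
Add 14 hours and 25 minutes leg 2 → 02:02 UTC (Jul 18).
Osaka is UTC+9:00, so local arrival = 02:02 + 9:00 = 11:02 on Jul 18.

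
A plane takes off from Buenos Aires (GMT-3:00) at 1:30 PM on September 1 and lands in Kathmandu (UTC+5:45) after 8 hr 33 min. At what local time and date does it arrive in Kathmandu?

6:48 AM on Sep 2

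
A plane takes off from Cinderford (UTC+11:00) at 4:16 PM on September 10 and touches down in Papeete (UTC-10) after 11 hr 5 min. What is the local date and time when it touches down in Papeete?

Convert departure to UTC: 4:16 PM − 11:00 = 5:16 AM UTC on Sep 10.
Add 11 hours 5 minutes travel time → 4:21 PM UTC.
Papeete is UTC−10:00, so local arrival = 4:21 PM − 10:00 = 6:21 AM on Sep 10.

6:21 AM on Sep 10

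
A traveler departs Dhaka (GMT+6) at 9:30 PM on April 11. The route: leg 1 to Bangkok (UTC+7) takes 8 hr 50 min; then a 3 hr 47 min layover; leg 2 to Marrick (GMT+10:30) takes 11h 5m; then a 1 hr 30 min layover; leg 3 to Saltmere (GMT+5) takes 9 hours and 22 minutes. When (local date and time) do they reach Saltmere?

7:04 AM on April 13

Convert departure to UTC: 9:30 PM − 6:00 = 3:30 PM UTC on Apr 11.
Add 8 hours and 50 minutes leg 1 → 12:20 AM UTC (Apr 12).
Add 3 hours 47 minutes layover in Bangkok → 4:07 AM UTC.
Add 11 hours 5 minutes leg 2 → 3:12 PM UTC.
Add 1 hour 30 minutes layover in Marrick → 4:42 PM UTC.
Add 9 hours 22 minutes leg 3 → 2:04 AM UTC (Apr 13).
Saltmere is UTC+5:00, so local arrival = 2:04 AM + 5:00 = 7:04 AM on Apr 13.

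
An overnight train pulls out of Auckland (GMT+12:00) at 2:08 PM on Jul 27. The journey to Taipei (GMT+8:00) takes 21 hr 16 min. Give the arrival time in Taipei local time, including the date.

Convert departure to UTC: 2:08 PM − 12:00 = 2:08 AM UTC on Jul 27.
Add 21 hours 16 minutes travel time → 11:24 PM UTC.
Taipei is UTC+8:00, so local arrival = 11:24 PM + 8:00 = 7:24 AM on Jul 28.

7:24 AM on July 28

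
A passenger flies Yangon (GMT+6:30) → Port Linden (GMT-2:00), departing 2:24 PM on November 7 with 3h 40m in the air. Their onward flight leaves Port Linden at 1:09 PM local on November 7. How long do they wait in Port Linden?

Convert departure to UTC: 2:24 PM − 6:30 = 7:54 AM UTC on Nov 7.
Add 3 hours 40 minutes flight time → 11:34 AM UTC.
Port Linden is UTC−2:00, so local arrival = 11:34 AM − 2:00 = 9:34 AM on Nov 7.
Layover = 1:09 PM − 9:34 AM = 3 hours 35 minutes.

3 hours 35 minutes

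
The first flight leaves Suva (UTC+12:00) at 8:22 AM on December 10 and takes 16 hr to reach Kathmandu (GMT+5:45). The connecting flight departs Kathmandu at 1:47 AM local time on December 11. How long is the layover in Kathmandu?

Convert departure to UTC: 8:22 AM − 12:00 = 8:22 PM UTC on Dec 9.
Add 16 hours flight time → 12:22 PM UTC (Dec 10).
Kathmandu is UTC+5:45, so local arrival = 12:22 PM + 5:45 = 6:07 PM on Dec 10.
Layover = 1:47 AM − 6:07 PM (+1 day) = 7 hours 40 minutes.

7 hours 40 minutes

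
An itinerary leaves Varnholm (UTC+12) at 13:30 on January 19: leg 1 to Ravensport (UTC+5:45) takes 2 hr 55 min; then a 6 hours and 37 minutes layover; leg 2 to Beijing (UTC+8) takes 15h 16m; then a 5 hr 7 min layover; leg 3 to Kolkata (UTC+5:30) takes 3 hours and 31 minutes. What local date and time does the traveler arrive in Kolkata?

16:26 on January 20

Convert departure to UTC: 13:30 − 12:00 = 01:30 UTC on Jan 19.
Add 2 hours 55 minutes leg 1 → 04:25 UTC.
Add 6 hours 37 minutes layover in Ravensport → 11:02 UTC.
Add 15 hours 16 minutes leg 2 → 02:18 UTC (Jan 20).
Add 5 hours and 7 minutes layover in Beijing → 07:25 UTC.
Add 3 hours and 31 minutes leg 3 → 10:56 UTC.
Kolkata is UTC+5:30, so local arrival = 10:56 + 5:30 = 16:26 on Jan 20.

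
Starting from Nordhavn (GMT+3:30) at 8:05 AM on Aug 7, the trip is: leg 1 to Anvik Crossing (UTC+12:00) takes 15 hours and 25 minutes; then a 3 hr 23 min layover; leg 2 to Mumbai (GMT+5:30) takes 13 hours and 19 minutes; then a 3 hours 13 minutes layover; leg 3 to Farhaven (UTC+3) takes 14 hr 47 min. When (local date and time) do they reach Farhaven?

9:42 AM on August 9

Convert departure to UTC: 8:05 AM − 3:30 = 4:35 AM UTC on Aug 7.
Add 15 hours 25 minutes leg 1 → 8:00 PM UTC.
Add 3 hours 23 minutes layover in Anvik Crossing → 11:23 PM UTC.
Add 13 hours 19 minutes leg 2 → 12:42 PM UTC (Aug 8).
Add 3 hours and 13 minutes layover in Mumbai → 3:55 PM UTC.
Add 14 hours 47 minutes leg 3 → 6:42 AM UTC (Aug 9).
Farhaven is UTC+3:00, so local arrival = 6:42 AM + 3:00 = 9:42 AM on Aug 9.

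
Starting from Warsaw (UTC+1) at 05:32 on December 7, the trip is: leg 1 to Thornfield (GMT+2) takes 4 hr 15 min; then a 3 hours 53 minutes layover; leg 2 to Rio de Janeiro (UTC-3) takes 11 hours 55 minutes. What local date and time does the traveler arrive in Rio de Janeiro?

Convert departure to UTC: 05:32 − 1:00 = 04:32 UTC on Dec 7.
Add 4 hours and 15 minutes leg 1 → 08:47 UTC.
Add 3 hours 53 minutes layover in Thornfield → 12:40 UTC.
Add 11 hours 55 minutes leg 2 → 00:35 UTC (Dec 8).
Rio de Janeiro is UTC−3:00, so local arrival = 00:35 − 3:00 = 21:35 on Dec 7.

21:35 on December 7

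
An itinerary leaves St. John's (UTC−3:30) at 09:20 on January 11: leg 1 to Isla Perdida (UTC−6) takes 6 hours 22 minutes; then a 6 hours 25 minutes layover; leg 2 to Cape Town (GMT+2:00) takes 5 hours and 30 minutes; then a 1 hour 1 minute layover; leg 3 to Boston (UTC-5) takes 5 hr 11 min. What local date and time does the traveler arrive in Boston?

08:19 on January 12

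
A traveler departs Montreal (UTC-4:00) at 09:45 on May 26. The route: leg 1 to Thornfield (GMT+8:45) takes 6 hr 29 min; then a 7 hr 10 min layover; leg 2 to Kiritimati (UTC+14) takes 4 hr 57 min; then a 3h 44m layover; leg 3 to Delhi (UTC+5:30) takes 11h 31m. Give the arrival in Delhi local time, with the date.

05:06 on May 28

Convert departure to UTC: 09:45 + 4:00 = 13:45 UTC on May 26.
Add 6 hours 29 minutes leg 1 → 20:14 UTC.
Add 7 hours and 10 minutes layover in Thornfield → 03:24 UTC (May 27).
Add 4 hours and 57 minutes leg 2 → 08:21 UTC.
Add 3 hours 44 minutes layover in Kiritimati → 12:05 UTC.
Add 11 hours 31 minutes leg 3 → 23:36 UTC.
Delhi is UTC+5:30, so local arrival = 23:36 + 5:30 = 05:06 on May 28.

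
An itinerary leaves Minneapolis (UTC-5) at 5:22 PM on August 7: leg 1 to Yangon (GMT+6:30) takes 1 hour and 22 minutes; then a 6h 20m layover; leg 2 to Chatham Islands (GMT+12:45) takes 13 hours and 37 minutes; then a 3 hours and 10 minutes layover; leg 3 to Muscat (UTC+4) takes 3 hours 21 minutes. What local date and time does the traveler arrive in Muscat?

6:12 AM on Aug 9

Convert departure to UTC: 5:22 PM + 5:00 = 10:22 PM UTC on Aug 7.
Add 1 hour and 22 minutes leg 1 → 11:44 PM UTC.
Add 6 hours 20 minutes layover in Yangon → 6:04 AM UTC (Aug 8).
Add 13 hours and 37 minutes leg 2 → 7:41 PM UTC.
Add 3 hours 10 minutes layover in Chatham Islands → 10:51 PM UTC.
Add 3 hours and 21 minutes leg 3 → 2:12 AM UTC (Aug 9).
Muscat is UTC+4:00, so local arrival = 2:12 AM + 4:00 = 6:12 AM on Aug 9.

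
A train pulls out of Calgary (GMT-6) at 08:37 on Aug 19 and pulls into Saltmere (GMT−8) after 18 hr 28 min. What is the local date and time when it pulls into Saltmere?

Convert departure to UTC: 08:37 + 6:00 = 14:37 UTC on Aug 19.
Add 18 hours and 28 minutes travel time → 09:05 UTC (Aug 20).
Saltmere is UTC−8:00, so local arrival = 09:05 − 8:00 = 01:05 on Aug 20.

01:05 on August 20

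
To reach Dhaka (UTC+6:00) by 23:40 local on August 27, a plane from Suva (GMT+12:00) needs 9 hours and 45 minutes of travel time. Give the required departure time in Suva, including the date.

19:55 on August 27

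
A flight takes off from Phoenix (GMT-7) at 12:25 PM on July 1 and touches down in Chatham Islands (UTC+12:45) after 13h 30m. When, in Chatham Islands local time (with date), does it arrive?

9:40 PM on Jul 2

Convert departure to UTC: 12:25 PM + 7:00 = 7:25 PM UTC on Jul 1.
Add 13 hours 30 minutes travel time → 8:55 AM UTC (Jul 2).
Chatham Islands is UTC+12:45, so local arrival = 8:55 AM + 12:45 = 9:40 PM on Jul 2.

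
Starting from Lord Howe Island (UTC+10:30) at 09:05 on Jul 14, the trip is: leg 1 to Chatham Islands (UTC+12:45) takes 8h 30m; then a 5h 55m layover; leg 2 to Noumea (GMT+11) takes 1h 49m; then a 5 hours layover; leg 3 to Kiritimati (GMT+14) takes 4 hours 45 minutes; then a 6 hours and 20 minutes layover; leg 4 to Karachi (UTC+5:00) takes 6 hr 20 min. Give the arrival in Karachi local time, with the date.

Convert departure to UTC: 09:05 − 10:30 = 22:35 UTC on Jul 13.
Add 8 hours 30 minutes leg 1 → 07:05 UTC (Jul 14).
Add 5 hours and 55 minutes layover in Chatham Islands → 13:00 UTC.
Add 1 hour and 49 minutes leg 2 → 14:49 UTC.
Add 5 hours layover in Noumea → 19:49 UTC.
Add 4 hours 45 minutes leg 3 → 00:34 UTC (Jul 15).
Add 6 hours and 20 minutes layover in Kiritimati → 06:54 UTC.
Add 6 hours and 20 minutes leg 4 → 13:14 UTC.
Karachi is UTC+5:00, so local arrival = 13:14 + 5:00 = 18:14 on Jul 15.

18:14 on July 15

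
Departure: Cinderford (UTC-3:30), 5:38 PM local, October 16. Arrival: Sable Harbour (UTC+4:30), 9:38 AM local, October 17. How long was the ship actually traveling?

Departure in UTC: 5:38 PM + 3:30 = 9:08 PM on Oct 16.
Arrival in UTC: 9:38 AM − 4:30 = 5:08 AM on Oct 17.
Elapsed = 5:08 AM − 9:08 PM (+1 day) = 8 hours.

8 hours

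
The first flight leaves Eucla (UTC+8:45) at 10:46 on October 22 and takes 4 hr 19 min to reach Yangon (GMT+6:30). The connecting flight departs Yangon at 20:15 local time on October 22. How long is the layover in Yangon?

Convert departure to UTC: 10:46 − 8:45 = 02:01 UTC on Oct 22.
Add 4 hours and 19 minutes flight time → 06:20 UTC.
Yangon is UTC+6:30, so local arrival = 06:20 + 6:30 = 12:50 on Oct 22.
Layover = 20:15 − 12:50 = 7 hours 25 minutes.

7 hours 25 minutes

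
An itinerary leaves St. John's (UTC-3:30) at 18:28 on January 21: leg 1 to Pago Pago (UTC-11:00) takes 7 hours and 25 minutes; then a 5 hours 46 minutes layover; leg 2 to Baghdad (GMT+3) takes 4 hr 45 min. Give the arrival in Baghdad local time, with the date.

18:54 on January 22

Convert departure to UTC: 18:28 + 3:30 = 21:58 UTC on Jan 21.
Add 7 hours 25 minutes leg 1 → 05:23 UTC (Jan 22).
Add 5 hours 46 minutes layover in Pago Pago → 11:09 UTC.
Add 4 hours 45 minutes leg 2 → 15:54 UTC.
Baghdad is UTC+3:00, so local arrival = 15:54 + 3:00 = 18:54 on Jan 22.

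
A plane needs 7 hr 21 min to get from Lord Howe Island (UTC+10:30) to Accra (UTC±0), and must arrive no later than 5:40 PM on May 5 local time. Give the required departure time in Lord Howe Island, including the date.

Target arrival is already UTC: 5:40 PM on May 5.
Subtract 7 hours and 21 minutes → departure 10:19 AM UTC on May 5.
Lord Howe Island is UTC+10:30: 10:19 AM + 10:30 = 8:49 PM on May 5.

8:49 PM on May 5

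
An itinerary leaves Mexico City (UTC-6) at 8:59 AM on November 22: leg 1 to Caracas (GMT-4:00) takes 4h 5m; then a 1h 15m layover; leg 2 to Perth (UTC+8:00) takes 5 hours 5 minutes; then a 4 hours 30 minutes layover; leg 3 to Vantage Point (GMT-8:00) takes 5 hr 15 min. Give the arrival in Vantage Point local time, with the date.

3:09 AM on Nov 23

Convert departure to UTC: 8:59 AM + 6:00 = 2:59 PM UTC on Nov 22.
Add 4 hours 5 minutes leg 1 → 7:04 PM UTC.
Add 1 hour and 15 minutes layover in Caracas → 8:19 PM UTC.
Add 5 hours and 5 minutes leg 2 → 1:24 AM UTC (Nov 23).
Add 4 hours and 30 minutes layover in Perth → 5:54 AM UTC.
Add 5 hours 15 minutes leg 3 → 11:09 AM UTC.
Vantage Point is UTC−8:00, so local arrival = 11:09 AM − 8:00 = 3:09 AM on Nov 23.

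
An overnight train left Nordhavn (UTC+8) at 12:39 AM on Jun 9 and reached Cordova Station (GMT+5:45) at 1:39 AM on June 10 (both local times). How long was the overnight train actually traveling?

27 hours 15 minutes

Cordova Station is 2:15 behind Nordhavn.
Clock-face elapsed time (ignoring zones) is 25 hours.
Actual elapsed = 25 hours + 2:15 = 27 hours 15 minutes.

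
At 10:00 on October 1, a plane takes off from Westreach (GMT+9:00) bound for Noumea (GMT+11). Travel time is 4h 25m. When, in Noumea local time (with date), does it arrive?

Noumea is 2:00 ahead of Westreach.
After 4 hours 25 minutes it is 14:25 in Westreach.
Shift by the zone difference: 14:25 + 2:00 = 16:25 on Oct 1 in Noumea.

16:25 on October 1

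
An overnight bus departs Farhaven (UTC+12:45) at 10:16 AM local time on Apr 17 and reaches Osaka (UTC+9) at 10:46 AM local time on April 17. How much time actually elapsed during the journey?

4 hours 15 minutes

Osaka is 3:45 behind Farhaven.
Clock-face elapsed time (ignoring zones) is 30 minutes.
Actual elapsed = 30 minutes + 3:45 = 4 hours 15 minutes.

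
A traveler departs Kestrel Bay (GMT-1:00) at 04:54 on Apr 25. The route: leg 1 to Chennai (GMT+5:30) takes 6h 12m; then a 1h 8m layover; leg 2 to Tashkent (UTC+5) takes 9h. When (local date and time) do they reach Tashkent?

Convert departure to UTC: 04:54 + 1:00 = 05:54 UTC on Apr 25.
Add 6 hours 12 minutes leg 1 → 12:06 UTC.
Add 1 hour and 8 minutes layover in Chennai → 13:14 UTC.
Add 9 hours leg 2 → 22:14 UTC.
Tashkent is UTC+5:00, so local arrival = 22:14 + 5:00 = 03:14 on Apr 26.

03:14 on April 26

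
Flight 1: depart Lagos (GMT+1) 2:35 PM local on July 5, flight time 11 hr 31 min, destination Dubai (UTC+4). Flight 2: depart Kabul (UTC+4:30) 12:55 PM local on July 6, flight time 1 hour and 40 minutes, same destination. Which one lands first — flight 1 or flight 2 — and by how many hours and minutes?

the first, by 8 hours 59 minutes

Flight 1 in UTC: 2:35 PM − 1:00 = 1:35 PM on Jul 5.
+11 hours and 31 minutes → arrive 1:06 AM UTC on Jul 6.
Flight 2 in UTC: 12:55 PM − 4:30 = 8:25 AM on Jul 6.
+1 hour 40 minutes → arrive 10:05 AM UTC on Jul 6.
Flight 1 lands earlier by 8 hours 59 minutes.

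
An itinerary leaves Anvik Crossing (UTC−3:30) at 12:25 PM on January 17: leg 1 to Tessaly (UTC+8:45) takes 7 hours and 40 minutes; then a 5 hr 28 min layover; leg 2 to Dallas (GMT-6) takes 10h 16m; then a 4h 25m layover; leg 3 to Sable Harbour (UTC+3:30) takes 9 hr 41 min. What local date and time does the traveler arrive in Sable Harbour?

Convert departure to UTC: 12:25 PM + 3:30 = 3:55 PM UTC on Jan 17.
Add 7 hours 40 minutes leg 1 → 11:35 PM UTC.
Add 5 hours and 28 minutes layover in Tessaly → 5:03 AM UTC (Jan 18).
Add 10 hours 16 minutes leg 2 → 3:19 PM UTC.
Add 4 hours and 25 minutes layover in Dallas → 7:44 PM UTC.
Add 9 hours and 41 minutes leg 3 → 5:25 AM UTC (Jan 19).
Sable Harbour is UTC+3:30, so local arrival = 5:25 AM + 3:30 = 8:55 AM on Jan 19.

8:55 AM on January 19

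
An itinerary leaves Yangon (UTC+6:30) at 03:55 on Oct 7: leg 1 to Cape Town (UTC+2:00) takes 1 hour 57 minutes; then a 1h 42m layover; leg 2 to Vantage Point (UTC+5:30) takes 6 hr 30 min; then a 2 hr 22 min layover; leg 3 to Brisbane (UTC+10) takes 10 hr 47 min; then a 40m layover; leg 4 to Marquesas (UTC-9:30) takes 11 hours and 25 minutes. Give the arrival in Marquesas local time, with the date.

23:18 on October 7

Convert departure to UTC: 03:55 − 6:30 = 21:25 UTC on Oct 6.
Add 1 hour 57 minutes leg 1 → 23:22 UTC.
Add 1 hour 42 minutes layover in Cape Town → 01:04 UTC (Oct 7).
Add 6 hours and 30 minutes leg 2 → 07:34 UTC.
Add 2 hours 22 minutes layover in Vantage Point → 09:56 UTC.
Add 10 hours 47 minutes leg 3 → 20:43 UTC.
Add 40 minutes layover in Brisbane → 21:23 UTC.
Add 11 hours and 25 minutes leg 4 → 08:48 UTC (Oct 8).
Marquesas is UTC−9:30, so local arrival = 08:48 − 9:30 = 23:18 on Oct 7.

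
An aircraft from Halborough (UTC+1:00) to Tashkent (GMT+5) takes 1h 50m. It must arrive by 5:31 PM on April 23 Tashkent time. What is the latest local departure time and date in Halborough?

11:41 AM on April 23

Target arrival in UTC: 5:31 PM − 5:00 = 12:31 PM on Apr 23.
Subtract 1 hour 50 minutes → departure 10:41 AM UTC on Apr 23.
Halborough is UTC+1:00: 10:41 AM + 1:00 = 11:41 AM on Apr 23.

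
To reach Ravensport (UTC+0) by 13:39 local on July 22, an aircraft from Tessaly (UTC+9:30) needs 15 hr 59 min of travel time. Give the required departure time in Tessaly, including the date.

Target arrival is already UTC: 13:39 on Jul 22.
Subtract 15 hours 59 minutes → departure 21:40 UTC on Jul 21.
Tessaly is UTC+9:30: 21:40 + 9:30 = 07:10 on Jul 22.

07:10 on Jul 22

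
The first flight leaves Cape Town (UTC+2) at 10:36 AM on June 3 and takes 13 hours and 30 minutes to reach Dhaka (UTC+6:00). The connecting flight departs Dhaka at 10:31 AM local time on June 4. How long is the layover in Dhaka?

6 hours 25 minutes

Convert departure to UTC: 10:36 AM − 2:00 = 8:36 AM UTC on Jun 3.
Add 13 hours 30 minutes flight time → 10:06 PM UTC.
Dhaka is UTC+6:00, so local arrival = 10:06 PM + 6:00 = 4:06 AM on Jun 4.
Layover = 10:31 AM − 4:06 AM = 6 hours 25 minutes.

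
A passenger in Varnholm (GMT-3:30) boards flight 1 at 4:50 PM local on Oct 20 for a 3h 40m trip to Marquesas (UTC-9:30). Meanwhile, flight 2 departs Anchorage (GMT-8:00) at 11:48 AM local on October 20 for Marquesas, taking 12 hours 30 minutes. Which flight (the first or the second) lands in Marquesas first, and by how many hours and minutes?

Flight 1 in UTC: 4:50 PM + 3:30 = 8:20 PM on Oct 20.
+3 hours 40 minutes → arrive 12:00 AM UTC on Oct 21.
Flight 2 in UTC: 11:48 AM + 8:00 = 7:48 PM on Oct 20.
+12 hours and 30 minutes → arrive 8:18 AM UTC on Oct 21.
Flight 1 lands earlier by 8 hours 18 minutes.

the first, by 8 hours 18 minutes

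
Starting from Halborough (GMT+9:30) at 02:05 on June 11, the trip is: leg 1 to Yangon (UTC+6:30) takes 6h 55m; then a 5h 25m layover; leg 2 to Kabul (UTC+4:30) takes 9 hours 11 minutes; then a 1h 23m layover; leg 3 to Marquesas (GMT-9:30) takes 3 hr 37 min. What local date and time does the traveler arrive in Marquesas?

09:36 on June 11

Convert departure to UTC: 02:05 − 9:30 = 16:35 UTC on Jun 10.
Add 6 hours 55 minutes leg 1 → 23:30 UTC.
Add 5 hours 25 minutes layover in Yangon → 04:55 UTC (Jun 11).
Add 9 hours 11 minutes leg 2 → 14:06 UTC.
Add 1 hour and 23 minutes layover in Kabul → 15:29 UTC.
Add 3 hours and 37 minutes leg 3 → 19:06 UTC.
Marquesas is UTC−9:30, so local arrival = 19:06 − 9:30 = 09:36 on Jun 11.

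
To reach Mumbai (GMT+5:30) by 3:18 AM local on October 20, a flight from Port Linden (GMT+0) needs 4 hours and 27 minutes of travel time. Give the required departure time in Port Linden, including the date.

Target arrival in UTC: 3:18 AM − 5:30 = 9:48 PM on Oct 19.
Subtract 4 hours 27 minutes → departure 5:21 PM UTC on Oct 19.
Port Linden is UTC+0, so departure is 5:21 PM on Oct 19.

5:21 PM on Oct 19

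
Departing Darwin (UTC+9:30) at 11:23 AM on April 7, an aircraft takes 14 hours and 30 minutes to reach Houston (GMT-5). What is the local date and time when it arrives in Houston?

11:23 AM on Apr 7

Houston is 14:30 behind Darwin.
After 14 hours 30 minutes it is 1:53 AM (Apr 8) in Darwin.
Shift by the zone difference: 1:53 AM − 14:30 = 11:23 AM on Apr 7 in Houston.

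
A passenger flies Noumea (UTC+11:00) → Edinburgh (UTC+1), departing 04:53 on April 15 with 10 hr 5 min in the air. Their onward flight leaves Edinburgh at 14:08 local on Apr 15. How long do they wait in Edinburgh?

9 hours 10 minutes

Convert departure to UTC: 04:53 − 11:00 = 17:53 UTC on Apr 14.
Add 10 hours 5 minutes flight time → 03:58 UTC (Apr 15).
Edinburgh is UTC+1:00, so local arrival = 03:58 + 1:00 = 04:58 on Apr 15.
Layover = 14:08 − 04:58 = 9 hours 10 minutes.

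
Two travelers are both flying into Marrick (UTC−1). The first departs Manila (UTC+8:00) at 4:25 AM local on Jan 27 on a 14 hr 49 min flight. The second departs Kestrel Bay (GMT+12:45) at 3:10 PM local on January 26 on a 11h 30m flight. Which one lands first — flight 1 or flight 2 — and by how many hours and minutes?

Flight 1 in UTC: 4:25 AM − 8:00 = 8:25 PM on Jan 26.
+14 hours 49 minutes → arrive 11:14 AM UTC on Jan 27.
Flight 2 in UTC: 3:10 PM − 12:45 = 2:25 AM on Jan 26.
+11 hours 30 minutes → arrive 1:55 PM UTC on Jan 26.
Flight 2 lands earlier by 21 hours 19 minutes.

the second, by 21 hours 19 minutes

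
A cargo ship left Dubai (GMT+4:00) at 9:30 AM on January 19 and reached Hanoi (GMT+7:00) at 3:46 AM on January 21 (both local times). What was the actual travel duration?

39 hours 16 minutes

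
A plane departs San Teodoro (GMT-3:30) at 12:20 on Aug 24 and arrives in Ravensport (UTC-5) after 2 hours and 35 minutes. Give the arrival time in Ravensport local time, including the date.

13:25 on Aug 24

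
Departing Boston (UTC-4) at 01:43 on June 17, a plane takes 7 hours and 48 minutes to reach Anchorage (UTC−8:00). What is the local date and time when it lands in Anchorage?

05:31 on June 17

Anchorage is 4:00 behind Boston.
After 7 hours 48 minutes it is 09:31 in Boston.
Shift by the zone difference: 09:31 − 4:00 = 05:31 on Jun 17 in Anchorage.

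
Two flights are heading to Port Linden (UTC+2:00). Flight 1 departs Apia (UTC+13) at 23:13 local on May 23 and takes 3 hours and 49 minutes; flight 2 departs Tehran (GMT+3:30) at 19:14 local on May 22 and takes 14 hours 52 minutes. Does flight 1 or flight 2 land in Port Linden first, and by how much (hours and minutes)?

Flight 1 in UTC: 23:13 − 13:00 = 10:13 on May 23.
+3 hours 49 minutes → arrive 14:02 UTC on May 23.
Flight 2 in UTC: 19:14 − 3:30 = 15:44 on May 22.
+14 hours and 52 minutes → arrive 06:36 UTC on May 23.
Flight 2 lands earlier by 7 hours 26 minutes.

the second, by 7 hours 26 minutes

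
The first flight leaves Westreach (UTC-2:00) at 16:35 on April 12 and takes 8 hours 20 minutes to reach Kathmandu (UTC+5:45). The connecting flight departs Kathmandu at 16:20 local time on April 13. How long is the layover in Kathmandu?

7 hours 40 minutes

Convert departure to UTC: 16:35 + 2:00 = 18:35 UTC on Apr 12.
Add 8 hours and 20 minutes flight time → 02:55 UTC (Apr 13).
Kathmandu is UTC+5:45, so local arrival = 02:55 + 5:45 = 08:40 on Apr 13.
Layover = 16:20 − 08:40 = 7 hours 40 minutes.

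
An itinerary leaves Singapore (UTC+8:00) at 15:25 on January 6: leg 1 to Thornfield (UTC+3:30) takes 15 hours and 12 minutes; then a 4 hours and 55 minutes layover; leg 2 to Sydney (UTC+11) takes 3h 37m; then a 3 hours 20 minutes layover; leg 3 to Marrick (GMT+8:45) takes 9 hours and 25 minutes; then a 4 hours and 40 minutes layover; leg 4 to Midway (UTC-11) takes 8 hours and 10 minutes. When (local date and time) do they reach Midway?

21:44 on Jan 7

Convert departure to UTC: 15:25 − 8:00 = 07:25 UTC on Jan 6.
Add 15 hours and 12 minutes leg 1 → 22:37 UTC.
Add 4 hours and 55 minutes layover in Thornfield → 03:32 UTC (Jan 7).
Add 3 hours 37 minutes leg 2 → 07:09 UTC.
Add 3 hours and 20 minutes layover in Sydney → 10:29 UTC.
Add 9 hours and 25 minutes leg 3 → 19:54 UTC.
Add 4 hours and 40 minutes layover in Marrick → 00:34 UTC (Jan 8).
Add 8 hours and 10 minutes leg 4 → 08:44 UTC.
Midway is UTC−11:00, so local arrival = 08:44 − 11:00 = 21:44 on Jan 7.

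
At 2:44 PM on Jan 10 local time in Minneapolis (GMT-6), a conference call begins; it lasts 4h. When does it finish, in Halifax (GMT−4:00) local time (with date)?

8:44 PM on January 10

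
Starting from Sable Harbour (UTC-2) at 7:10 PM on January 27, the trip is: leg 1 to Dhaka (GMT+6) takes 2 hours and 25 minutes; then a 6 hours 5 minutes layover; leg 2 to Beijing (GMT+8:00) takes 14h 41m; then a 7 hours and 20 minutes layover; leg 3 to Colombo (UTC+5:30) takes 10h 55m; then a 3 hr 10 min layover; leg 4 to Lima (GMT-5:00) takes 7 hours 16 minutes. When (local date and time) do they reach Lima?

Convert departure to UTC: 7:10 PM + 2:00 = 9:10 PM UTC on Jan 27.
Add 2 hours and 25 minutes leg 1 → 11:35 PM UTC.
Add 6 hours 5 minutes layover in Dhaka → 5:40 AM UTC (Jan 28).
Add 14 hours 41 minutes leg 2 → 8:21 PM UTC.
Add 7 hours and 20 minutes layover in Beijing → 3:41 AM UTC (Jan 29).
Add 10 hours and 55 minutes leg 3 → 2:36 PM UTC.
Add 3 hours 10 minutes layover in Colombo → 5:46 PM UTC.
Add 7 hours and 16 minutes leg 4 → 1:02 AM UTC (Jan 30).
Lima is UTC−5:00, so local arrival = 1:02 AM − 5:00 = 8:02 PM on Jan 29.

8:02 PM on Jan 29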